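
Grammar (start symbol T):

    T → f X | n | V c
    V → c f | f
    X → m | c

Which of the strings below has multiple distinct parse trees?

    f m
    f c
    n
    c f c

f c

f m: 1 tree
f c: 2 trees
n: 1 tree
c f c: 1 tree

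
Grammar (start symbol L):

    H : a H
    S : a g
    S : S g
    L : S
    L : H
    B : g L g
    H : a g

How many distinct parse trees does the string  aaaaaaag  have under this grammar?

Parse trees for aaaaaaag:
  [L [H a [H a [H a [H a [H a [H a [H a g]]]]]]]]

1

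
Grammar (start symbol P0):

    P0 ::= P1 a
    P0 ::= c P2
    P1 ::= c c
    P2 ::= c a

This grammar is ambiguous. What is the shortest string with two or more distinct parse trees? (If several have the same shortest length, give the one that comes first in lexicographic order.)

c c a

length 3: c c a has 2 parse trees

Two derivations of c c a:
  P0 ⇒ P1 a ⇒ c c a
  P0 ⇒ c P2 ⇒ c c a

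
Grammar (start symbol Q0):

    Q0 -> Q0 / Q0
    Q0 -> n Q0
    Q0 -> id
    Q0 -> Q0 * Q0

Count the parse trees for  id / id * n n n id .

Parse trees for id / id * n n n id:
  [Q0 [Q0 id] / [Q0 [Q0 id] * [Q0 n [Q0 n [Q0 n [Q0 id]]]]]]
  [Q0 [Q0 [Q0 id] / [Q0 id]] * [Q0 n [Q0 n [Q0 n [Q0 id]]]]]

2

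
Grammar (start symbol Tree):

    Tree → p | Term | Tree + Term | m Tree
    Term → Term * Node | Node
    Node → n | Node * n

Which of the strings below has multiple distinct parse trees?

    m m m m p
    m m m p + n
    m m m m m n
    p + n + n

m m m m p: 1 tree
m m m p + n: 4 trees
m m m m m n: 1 tree
p + n + n: 1 tree

m m m p + n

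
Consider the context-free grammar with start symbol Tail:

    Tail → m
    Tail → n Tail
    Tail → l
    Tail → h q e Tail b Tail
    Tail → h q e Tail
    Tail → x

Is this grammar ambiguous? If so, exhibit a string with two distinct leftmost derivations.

Witness: h q e h q e l b l

Derivation 1: Tail ⇒ h q e Tail b Tail ⇒ h q e h q e Tail b Tail ⇒ h q e h q e l b Tail ⇒ h q e h q e l b l
Derivation 2: Tail ⇒ h q e Tail ⇒ h q e h q e Tail b Tail ⇒ h q e h q e l b Tail ⇒ h q e h q e l b l

Two distinct leftmost derivations for the same string.

Ambiguous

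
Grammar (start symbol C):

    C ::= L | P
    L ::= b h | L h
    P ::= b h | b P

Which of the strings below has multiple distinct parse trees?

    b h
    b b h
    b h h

b h: 2 trees
b b h: 1 tree
b h h: 1 tree

b h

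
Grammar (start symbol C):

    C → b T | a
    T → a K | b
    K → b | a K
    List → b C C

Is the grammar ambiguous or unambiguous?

Unambiguous

Only C, T, K are reachable from C; ignoring the rest: The reachable rules are right-linear with at most one rule per (nonterminal, next-terminal) pair. Each input token forces the next rule, so parsing is deterministic.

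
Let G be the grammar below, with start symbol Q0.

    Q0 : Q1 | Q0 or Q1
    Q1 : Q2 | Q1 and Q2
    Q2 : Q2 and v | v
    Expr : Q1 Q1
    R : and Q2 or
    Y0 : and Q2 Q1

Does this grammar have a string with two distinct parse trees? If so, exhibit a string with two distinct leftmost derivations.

Witness: v and v

Derivation 1: Q0 ⇒ Q1 ⇒ Q2 ⇒ Q2 and v ⇒ v and v
Derivation 2: Q0 ⇒ Q1 ⇒ Q1 and Q2 ⇒ Q2 and Q2 ⇒ v and Q2 ⇒ v and v

Two distinct leftmost derivations for the same string.

Ambiguous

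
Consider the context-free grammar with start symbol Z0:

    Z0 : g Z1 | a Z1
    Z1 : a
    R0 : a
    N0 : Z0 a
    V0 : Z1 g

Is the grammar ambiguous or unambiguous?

Only Z0, Z1 are reachable from Z0; ignoring the rest: Restricted to the reachable nonterminals, every rule has the form A → t or A → t B, and no two rules for the same A share a first terminal. The grammar encodes a DFA — one run per string.

Unambiguous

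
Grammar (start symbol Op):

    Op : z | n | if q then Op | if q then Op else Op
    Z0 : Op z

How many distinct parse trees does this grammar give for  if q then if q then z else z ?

2

Parse trees for if q then if q then z else z:
  [Op if q then [Op if q then [Op z] else [Op z]]]
  [Op if q then [Op if q then [Op z]] else [Op z]]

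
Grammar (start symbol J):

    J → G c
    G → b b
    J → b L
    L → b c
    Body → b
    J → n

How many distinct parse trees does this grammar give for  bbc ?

Parse trees for bbc:
  [J [G b b] c]
  [J b [L b c]]

2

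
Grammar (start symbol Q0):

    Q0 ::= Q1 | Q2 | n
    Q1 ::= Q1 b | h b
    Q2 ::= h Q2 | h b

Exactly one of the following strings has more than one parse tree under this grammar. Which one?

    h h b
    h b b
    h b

h h b: 1 tree
h b b: 1 tree
h b: 2 trees

h b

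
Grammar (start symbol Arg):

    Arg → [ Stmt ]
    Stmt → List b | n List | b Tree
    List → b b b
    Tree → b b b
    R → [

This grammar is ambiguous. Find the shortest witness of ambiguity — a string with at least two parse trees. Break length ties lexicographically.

length 6: [ b b b b ] has 2 parse trees

Two derivations of [ b b b b ]:
  Arg ⇒ [ Stmt ] ⇒ [ List b ] ⇒ [ b b b b ]
  Arg ⇒ [ Stmt ] ⇒ [ b Tree ] ⇒ [ b b b b ]

[ b b b b ]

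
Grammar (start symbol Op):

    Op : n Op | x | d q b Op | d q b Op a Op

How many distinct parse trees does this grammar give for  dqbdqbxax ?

2

Parse trees for dqbdqbxax:
  [Op d q b [Op d q b [Op x] a [Op x]]]
  [Op d q b [Op d q b [Op x]] a [Op x]]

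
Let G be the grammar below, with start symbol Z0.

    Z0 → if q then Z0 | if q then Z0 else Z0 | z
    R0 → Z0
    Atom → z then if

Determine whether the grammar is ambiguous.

Witness: if q then if q then z else z

Derivation 1: Z0 ⇒ if q then Z0 ⇒ if q then if q then Z0 else Z0 ⇒ if q then if q then z else Z0 ⇒ if q then if q then z else z
Derivation 2: Z0 ⇒ if q then Z0 else Z0 ⇒ if q then if q then Z0 else Z0 ⇒ if q then if q then z else Z0 ⇒ if q then if q then z else z

Two distinct leftmost derivations for the same string.

Ambiguous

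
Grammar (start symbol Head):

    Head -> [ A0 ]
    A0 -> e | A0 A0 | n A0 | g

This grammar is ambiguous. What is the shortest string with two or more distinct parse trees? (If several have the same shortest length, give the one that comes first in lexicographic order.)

[ e e e ]

length 3: no string has ≥2 trees
length 4: no string has ≥2 trees
length 5: [ e e e ] has 2 parse trees

Two derivations of [ e e e ]:
  Head ⇒ [ A0 ] ⇒ [ A0 A0 ] ⇒ [ e A0 ] ⇒ [ e A0 A0 ] ⇒ [ e e A0 ] ⇒ [ e e e ]
  Head ⇒ [ A0 ] ⇒ [ A0 A0 ] ⇒ [ A0 A0 A0 ] ⇒ [ e A0 A0 ] ⇒ [ e e A0 ] ⇒ [ e e e ]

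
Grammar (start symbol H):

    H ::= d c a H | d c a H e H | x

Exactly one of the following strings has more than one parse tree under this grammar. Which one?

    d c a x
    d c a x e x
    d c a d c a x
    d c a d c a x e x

d c a x: 1 tree
d c a x e x: 1 tree
d c a d c a x: 1 tree
d c a d c a x e x: 2 trees

d c a d c a x e x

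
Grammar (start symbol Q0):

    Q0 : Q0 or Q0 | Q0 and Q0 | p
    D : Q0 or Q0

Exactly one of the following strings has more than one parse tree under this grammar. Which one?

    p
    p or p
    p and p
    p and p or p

p and p or p

p: 1 tree
p or p: 1 tree
p and p: 1 tree
p and p or p: 2 trees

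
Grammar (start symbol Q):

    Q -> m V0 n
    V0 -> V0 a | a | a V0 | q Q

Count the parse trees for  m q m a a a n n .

4

Parse trees for m q m a a a n n:
  [Q m [V0 q [Q m [V0 [V0 [V0 a] a] a] n]] n]
  [Q m [V0 q [Q m [V0 [V0 a [V0 a]] a] n]] n]
  [Q m [V0 q [Q m [V0 a [V0 [V0 a] a]] n]] n]
  [Q m [V0 q [Q m [V0 a [V0 a [V0 a]]] n]] n]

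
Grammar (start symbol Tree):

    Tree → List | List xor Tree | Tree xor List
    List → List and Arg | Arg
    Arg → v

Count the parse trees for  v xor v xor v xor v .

Parse trees for v xor v xor v xor v:
  [Tree [List [Arg v]] xor [Tree [List [Arg v]] xor [Tree [List [Arg v]] xor [Tree [List [Arg v]]]]]]
  [Tree [List [Arg v]] xor [Tree [List [Arg v]] xor [Tree [Tree [List [Arg v]]] xor [List [Arg v]]]]]
  [Tree [List [Arg v]] xor [Tree [Tree [List [Arg v]] xor [Tree [List [Arg v]]]] xor [List [Arg v]]]]
  [Tree [List [Arg v]] xor [Tree [Tree [Tree [List [Arg v]]] xor [List [Arg v]]] xor [List [Arg v]]]]
  [Tree [Tree [List [Arg v]] xor [Tree [List [Arg v]] xor [Tree [List [Arg v]]]]] xor [List [Arg v]]]
  [Tree [Tree [List [Arg v]] xor [Tree [Tree [List [Arg v]]] xor [List [Arg v]]]] xor [List [Arg v]]]
  [Tree [Tree [Tree [List [Arg v]] xor [Tree [List [Arg v]]]] xor [List [Arg v]]] xor [List [Arg v]]]
  [Tree [Tree [Tree [Tree [List [Arg v]]] xor [List [Arg v]]] xor [List [Arg v]]] xor [List [Arg v]]]

8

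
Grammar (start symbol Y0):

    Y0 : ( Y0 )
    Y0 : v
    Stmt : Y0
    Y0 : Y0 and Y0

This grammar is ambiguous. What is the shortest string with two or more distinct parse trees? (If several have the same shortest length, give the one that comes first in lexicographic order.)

length 1: no string has ≥2 trees
length 3: no string has ≥2 trees
length 5: v and v and v has 2 parse trees

Two derivations of v and v and v:
  Y0 ⇒ Y0 and Y0 ⇒ v and Y0 ⇒ v and Y0 and Y0 ⇒ v and v and Y0 ⇒ v and v and v
  Y0 ⇒ Y0 and Y0 ⇒ Y0 and Y0 and Y0 ⇒ v and Y0 and Y0 ⇒ v and v and Y0 ⇒ v and v and v

v and v and v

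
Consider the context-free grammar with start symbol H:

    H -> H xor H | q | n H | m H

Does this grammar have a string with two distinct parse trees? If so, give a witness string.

Witness: m q xor q

Derivation 1: H ⇒ H xor H ⇒ m H xor H ⇒ m q xor H ⇒ m q xor q
Derivation 2: H ⇒ m H ⇒ m H xor H ⇒ m q xor H ⇒ m q xor q

Two distinct leftmost derivations for the same string.

Ambiguous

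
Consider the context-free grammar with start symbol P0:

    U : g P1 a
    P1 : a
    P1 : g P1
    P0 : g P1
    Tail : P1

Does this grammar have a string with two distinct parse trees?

Unambiguous

(U, Tail are unreachable from P0, so their rules don't affect L(P0).) Restricted to the reachable nonterminals, every rule has the form A → t or A → t B, and no two rules for the same A share a first terminal. The grammar encodes a DFA — one run per string.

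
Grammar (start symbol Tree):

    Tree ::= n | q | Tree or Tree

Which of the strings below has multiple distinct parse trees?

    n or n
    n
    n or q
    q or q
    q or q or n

q or q or n

n or n: 1 tree
n: 1 tree
n or q: 1 tree
q or q: 1 tree
q or q or n: 2 trees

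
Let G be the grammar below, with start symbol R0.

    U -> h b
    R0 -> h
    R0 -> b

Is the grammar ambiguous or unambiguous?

Unambiguous

Only R0 is reachable from R0; ignoring the rest: The reachable rules are right-linear with at most one rule per (nonterminal, next-terminal) pair. Each input token forces the next rule, so parsing is deterministic.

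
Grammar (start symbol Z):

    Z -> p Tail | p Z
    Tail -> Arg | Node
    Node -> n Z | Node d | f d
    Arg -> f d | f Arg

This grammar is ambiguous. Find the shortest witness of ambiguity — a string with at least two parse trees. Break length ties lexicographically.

length 3: p f d has 2 parse trees

Two derivations of p f d:
  Z ⇒ p Tail ⇒ p Arg ⇒ p f d
  Z ⇒ p Tail ⇒ p Node ⇒ p f d

p f d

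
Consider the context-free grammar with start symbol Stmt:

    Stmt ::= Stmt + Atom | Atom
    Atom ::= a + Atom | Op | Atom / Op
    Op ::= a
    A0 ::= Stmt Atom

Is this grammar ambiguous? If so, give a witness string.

Witness: a + a

Derivation 1: Stmt ⇒ Stmt + Atom ⇒ Atom + Atom ⇒ Op + Atom ⇒ a + Atom ⇒ a + Op ⇒ a + a
Derivation 2: Stmt ⇒ Atom ⇒ a + Atom ⇒ a + Op ⇒ a + a

Two distinct leftmost derivations for the same string.

Ambiguous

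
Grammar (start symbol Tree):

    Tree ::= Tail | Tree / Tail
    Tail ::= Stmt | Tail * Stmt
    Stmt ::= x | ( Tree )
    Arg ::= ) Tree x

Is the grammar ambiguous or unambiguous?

Unambiguous

Only Tree, Tail, Stmt are reachable from Tree; ignoring the rest: Tree → Tree / Tail | Tail  ;  Tail → Tail * Stmt | Stmt  — a left-associative chain with Stmt at the bottom. Each string factors uniquely by precedence.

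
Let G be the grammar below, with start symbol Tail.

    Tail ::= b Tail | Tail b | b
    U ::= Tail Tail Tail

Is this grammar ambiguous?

Witness: b b

Derivation 1: Tail ⇒ b Tail ⇒ b b
Derivation 2: Tail ⇒ Tail b ⇒ b b

Two distinct leftmost derivations for the same string.

Ambiguous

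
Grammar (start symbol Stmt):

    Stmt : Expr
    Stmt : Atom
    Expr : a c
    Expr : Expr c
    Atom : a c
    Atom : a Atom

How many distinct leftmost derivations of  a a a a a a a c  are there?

Parse trees for a a a a a a a c:
  [Stmt [Atom a [Atom a [Atom a [Atom a [Atom a [Atom a [Atom a c]]]]]]]]

1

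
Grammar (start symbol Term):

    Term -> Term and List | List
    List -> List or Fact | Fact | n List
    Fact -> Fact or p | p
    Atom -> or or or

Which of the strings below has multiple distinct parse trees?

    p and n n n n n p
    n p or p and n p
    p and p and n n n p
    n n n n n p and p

n p or p and n p

p and n n n n n p: 1 tree
n p or p and n p: 3 trees
p and p and n n n p: 1 tree
n n n n n p and p: 1 tree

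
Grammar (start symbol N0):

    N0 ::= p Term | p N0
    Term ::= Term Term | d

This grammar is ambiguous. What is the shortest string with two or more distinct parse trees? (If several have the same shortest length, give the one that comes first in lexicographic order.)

p d d d

length 2: no string has ≥2 trees
length 3: no string has ≥2 trees
length 4: p d d d has 2 parse trees

Two derivations of p d d d:
  N0 ⇒ p Term ⇒ p Term Term ⇒ p Term Term Term ⇒ p d Term Term ⇒ p d d Term ⇒ p d d d
  N0 ⇒ p Term ⇒ p Term Term ⇒ p d Term ⇒ p d Term Term ⇒ p d d Term ⇒ p d d d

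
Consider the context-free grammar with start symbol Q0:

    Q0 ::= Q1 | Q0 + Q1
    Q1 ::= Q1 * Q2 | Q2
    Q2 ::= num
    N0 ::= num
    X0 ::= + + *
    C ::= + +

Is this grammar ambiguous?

(N0, X0, C are unreachable from Q0, so their rules don't affect L(Q0).) The grammar is stratified — Q0 handles '+' (left-recursive), Q1 handles '*', Q2 atoms. Each operator has a fixed associativity and precedence level, so every string has one parse.

Unambiguous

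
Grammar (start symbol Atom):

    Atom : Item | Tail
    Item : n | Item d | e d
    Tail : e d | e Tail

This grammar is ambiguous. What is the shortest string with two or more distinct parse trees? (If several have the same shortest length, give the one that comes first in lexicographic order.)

e d

length 1: no string has ≥2 trees
length 2: e d has 2 parse trees

Two derivations of e d:
  Atom ⇒ Item ⇒ e d
  Atom ⇒ Tail ⇒ e d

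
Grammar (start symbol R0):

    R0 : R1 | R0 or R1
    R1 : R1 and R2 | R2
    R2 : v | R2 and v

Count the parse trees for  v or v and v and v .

Parse trees for v or v and v and v:
  [R0 [R0 [R1 [R2 v]]] or [R1 [R1 [R2 v]] and [R2 [R2 v] and v]]]
  [R0 [R0 [R1 [R2 v]]] or [R1 [R1 [R1 [R2 v]] and [R2 v]] and [R2 v]]]
  [R0 [R0 [R1 [R2 v]]] or [R1 [R1 [R2 [R2 v] and v]] and [R2 v]]]
  [R0 [R0 [R1 [R2 v]]] or [R1 [R2 [R2 [R2 v] and v] and v]]]

4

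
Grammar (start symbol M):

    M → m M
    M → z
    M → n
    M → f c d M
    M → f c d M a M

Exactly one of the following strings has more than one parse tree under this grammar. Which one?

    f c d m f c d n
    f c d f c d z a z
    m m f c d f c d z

f c d m f c d n: 1 tree
f c d f c d z a z: 2 trees
m m f c d f c d z: 1 tree

f c d f c d z a z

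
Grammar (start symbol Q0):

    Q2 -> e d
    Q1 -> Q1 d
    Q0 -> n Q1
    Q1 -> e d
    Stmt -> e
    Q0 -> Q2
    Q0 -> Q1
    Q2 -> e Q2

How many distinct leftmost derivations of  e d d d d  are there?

Parse trees for e d d d d:
  [Q0 [Q1 [Q1 [Q1 [Q1 e d] d] d] d]]

1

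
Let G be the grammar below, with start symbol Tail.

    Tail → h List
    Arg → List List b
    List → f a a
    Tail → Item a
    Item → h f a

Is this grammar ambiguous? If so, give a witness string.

Ambiguous

Witness: h f a a

Derivation 1: Tail ⇒ h List ⇒ h f a a
Derivation 2: Tail ⇒ Item a ⇒ h f a a

Two distinct leftmost derivations for the same string.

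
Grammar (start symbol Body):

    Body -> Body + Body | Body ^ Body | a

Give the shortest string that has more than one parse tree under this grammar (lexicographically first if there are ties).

length 1: no string has ≥2 trees
length 3: no string has ≥2 trees
length 5: a + a + a has 2 parse trees

Two derivations of a + a + a:
  Body ⇒ Body + Body ⇒ Body + Body + Body ⇒ a + Body + Body ⇒ a + a + Body ⇒ a + a + a
  Body ⇒ Body + Body ⇒ a + Body ⇒ a + Body + Body ⇒ a + a + Body ⇒ a + a + a

a + a + a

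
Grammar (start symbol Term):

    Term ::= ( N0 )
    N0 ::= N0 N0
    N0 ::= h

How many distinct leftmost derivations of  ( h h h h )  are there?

Parse trees for ( h h h h ):
  [Term ( [N0 [N0 h] [N0 [N0 h] [N0 [N0 h] [N0 h]]]] )]
  [Term ( [N0 [N0 h] [N0 [N0 [N0 h] [N0 h]] [N0 h]]] )]
  [Term ( [N0 [N0 [N0 h] [N0 h]] [N0 [N0 h] [N0 h]]] )]
  [Term ( [N0 [N0 [N0 h] [N0 [N0 h] [N0 h]]] [N0 h]] )]
  [Term ( [N0 [N0 [N0 [N0 h] [N0 h]] [N0 h]] [N0 h]] )]

5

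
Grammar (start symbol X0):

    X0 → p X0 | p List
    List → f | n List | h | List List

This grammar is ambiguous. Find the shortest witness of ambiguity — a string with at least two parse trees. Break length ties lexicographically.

length 2: no string has ≥2 trees
length 3: no string has ≥2 trees
length 4: p f f f has 2 parse trees

Two derivations of p f f f:
  X0 ⇒ p List ⇒ p List List ⇒ p f List ⇒ p f List List ⇒ p f f List ⇒ p f f f
  X0 ⇒ p List ⇒ p List List ⇒ p List List List ⇒ p f List List ⇒ p f f List ⇒ p f f f

p f f f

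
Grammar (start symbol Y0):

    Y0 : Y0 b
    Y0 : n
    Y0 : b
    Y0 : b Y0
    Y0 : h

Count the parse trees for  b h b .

Parse trees for b h b:
  [Y0 [Y0 b [Y0 h]] b]
  [Y0 b [Y0 [Y0 h] b]]

2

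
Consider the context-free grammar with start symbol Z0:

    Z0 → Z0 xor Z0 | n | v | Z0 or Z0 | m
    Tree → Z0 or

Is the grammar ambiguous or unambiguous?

Witness: m or m or m

Derivation 1: Z0 ⇒ Z0 or Z0 ⇒ Z0 or Z0 or Z0 ⇒ m or Z0 or Z0 ⇒ m or m or Z0 ⇒ m or m or m
Derivation 2: Z0 ⇒ Z0 or Z0 ⇒ m or Z0 ⇒ m or Z0 or Z0 ⇒ m or m or Z0 ⇒ m or m or m

Two distinct leftmost derivations for the same string.

Ambiguous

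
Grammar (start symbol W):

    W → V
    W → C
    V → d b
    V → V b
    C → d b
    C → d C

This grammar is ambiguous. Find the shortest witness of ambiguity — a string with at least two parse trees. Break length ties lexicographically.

d b

length 2: d b has 2 parse trees

Two derivations of d b:
  W ⇒ V ⇒ d b
  W ⇒ C ⇒ d b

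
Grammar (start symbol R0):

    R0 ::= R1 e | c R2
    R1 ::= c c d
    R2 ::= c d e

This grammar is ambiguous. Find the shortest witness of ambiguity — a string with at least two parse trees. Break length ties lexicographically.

length 4: c c d e has 2 parse trees

Two derivations of c c d e:
  R0 ⇒ R1 e ⇒ c c d e
  R0 ⇒ c R2 ⇒ c c d e

c c d e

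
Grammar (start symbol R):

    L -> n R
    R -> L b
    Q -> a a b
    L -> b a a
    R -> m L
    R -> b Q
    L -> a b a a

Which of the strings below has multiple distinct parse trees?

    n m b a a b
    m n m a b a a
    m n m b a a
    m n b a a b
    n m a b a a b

n m b a a b: 1 tree
m n m a b a a: 1 tree
m n m b a a: 1 tree
m n b a a b: 2 trees
n m a b a a b: 1 tree

m n b a a b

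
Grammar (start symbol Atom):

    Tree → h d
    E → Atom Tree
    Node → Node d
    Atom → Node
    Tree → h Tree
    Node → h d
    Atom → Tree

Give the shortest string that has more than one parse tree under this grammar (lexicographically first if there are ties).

h d

length 2: h d has 2 parse trees

Two derivations of h d:
  Atom ⇒ Node ⇒ h d
  Atom ⇒ Tree ⇒ h d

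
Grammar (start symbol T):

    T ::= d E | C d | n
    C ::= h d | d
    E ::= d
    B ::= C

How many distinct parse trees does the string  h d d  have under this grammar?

Parse trees for h d d:
  [T [C h d] d]

1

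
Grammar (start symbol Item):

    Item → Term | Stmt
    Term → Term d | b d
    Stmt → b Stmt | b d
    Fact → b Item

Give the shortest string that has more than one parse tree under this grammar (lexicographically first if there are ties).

b d

length 2: b d has 2 parse trees

Two derivations of b d:
  Item ⇒ Term ⇒ b d
  Item ⇒ Stmt ⇒ b d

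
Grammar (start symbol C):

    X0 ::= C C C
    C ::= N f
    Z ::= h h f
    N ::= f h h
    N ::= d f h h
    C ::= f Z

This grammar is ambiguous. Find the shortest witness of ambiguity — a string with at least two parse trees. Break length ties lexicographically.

length 4: f h h f has 2 parse trees

Two derivations of f h h f:
  C ⇒ N f ⇒ f h h f
  C ⇒ f Z ⇒ f h h f

f h h f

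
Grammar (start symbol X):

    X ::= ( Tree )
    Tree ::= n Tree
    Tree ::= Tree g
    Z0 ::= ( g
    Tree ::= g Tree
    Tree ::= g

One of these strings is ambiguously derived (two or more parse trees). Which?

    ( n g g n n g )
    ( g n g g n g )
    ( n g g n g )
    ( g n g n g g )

( g n g n g g )

( n g g n n g ): 1 tree
( g n g g n g ): 1 tree
( n g g n g ): 1 tree
( g n g n g g ): 6 trees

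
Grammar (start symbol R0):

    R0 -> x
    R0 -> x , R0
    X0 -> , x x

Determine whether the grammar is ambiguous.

Unambiguous

(X0 is unreachable from R0, so its rules don't affect L(R0).) The reachable grammar is A → atom sep A | atom. Each atom is followed by either the separator (recurse) or end-of-string (stop) — no choice point.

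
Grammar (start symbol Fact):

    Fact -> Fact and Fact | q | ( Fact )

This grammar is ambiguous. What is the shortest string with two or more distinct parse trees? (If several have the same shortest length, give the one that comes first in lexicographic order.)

q and q and q

length 1: no string has ≥2 trees
length 3: no string has ≥2 trees
length 5: q and q and q has 2 parse trees

Two derivations of q and q and q:
  Fact ⇒ Fact and Fact ⇒ Fact and Fact and Fact ⇒ q and Fact and Fact ⇒ q and q and Fact ⇒ q and q and q
  Fact ⇒ Fact and Fact ⇒ q and Fact ⇒ q and Fact and Fact ⇒ q and q and Fact ⇒ q and q and q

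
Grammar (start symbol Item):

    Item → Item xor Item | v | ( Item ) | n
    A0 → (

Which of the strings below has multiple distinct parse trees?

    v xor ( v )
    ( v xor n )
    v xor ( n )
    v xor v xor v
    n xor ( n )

v xor ( v ): 1 tree
( v xor n ): 1 tree
v xor ( n ): 1 tree
v xor v xor v: 2 trees
n xor ( n ): 1 tree

v xor v xor v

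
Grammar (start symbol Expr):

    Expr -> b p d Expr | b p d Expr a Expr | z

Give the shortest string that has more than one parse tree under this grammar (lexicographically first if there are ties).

length 1: no string has ≥2 trees
length 4: no string has ≥2 trees
length 6: no string has ≥2 trees
length 7: no string has ≥2 trees
length 9: b p d b p d z a z has 2 parse trees

Two derivations of b p d b p d z a z:
  Expr ⇒ b p d Expr ⇒ b p d b p d Expr a Expr ⇒ b p d b p d z a Expr ⇒ b p d b p d z a z
  Expr ⇒ b p d Expr a Expr ⇒ b p d b p d Expr a Expr ⇒ b p d b p d z a Expr ⇒ b p d b p d z a z

b p d b p d z a z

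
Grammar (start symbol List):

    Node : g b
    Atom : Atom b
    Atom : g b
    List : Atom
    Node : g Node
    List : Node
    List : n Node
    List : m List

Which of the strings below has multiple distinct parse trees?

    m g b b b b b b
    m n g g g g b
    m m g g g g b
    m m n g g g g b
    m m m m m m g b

m m m m m m g b

m g b b b b b b: 1 tree
m n g g g g b: 1 tree
m m g g g g b: 1 tree
m m n g g g g b: 1 tree
m m m m m m g b: 2 trees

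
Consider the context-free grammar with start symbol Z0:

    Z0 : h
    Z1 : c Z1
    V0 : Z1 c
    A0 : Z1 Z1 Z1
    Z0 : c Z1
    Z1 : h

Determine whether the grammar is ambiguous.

Unambiguous

Only Z0, Z1 are reachable from Z0; ignoring the rest: Each reachable nonterminal has at most one production per leading terminal, and all productions are right-linear; the derivation is determined token-by-token.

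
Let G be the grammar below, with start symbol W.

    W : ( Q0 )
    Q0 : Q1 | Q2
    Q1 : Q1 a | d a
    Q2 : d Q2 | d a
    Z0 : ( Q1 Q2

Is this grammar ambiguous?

Ambiguous

Witness: ( d a )

Derivation 1: W ⇒ ( Q0 ) ⇒ ( Q1 ) ⇒ ( d a )
Derivation 2: W ⇒ ( Q0 ) ⇒ ( Q2 ) ⇒ ( d a )

Two distinct leftmost derivations for the same string.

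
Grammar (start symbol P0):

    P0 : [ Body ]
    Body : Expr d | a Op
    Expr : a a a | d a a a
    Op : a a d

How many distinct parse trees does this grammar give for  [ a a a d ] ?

2

Parse trees for [ a a a d ]:
  [P0 [ [Body [Expr a a a] d] ]]
  [P0 [ [Body a [Op a a d]] ]]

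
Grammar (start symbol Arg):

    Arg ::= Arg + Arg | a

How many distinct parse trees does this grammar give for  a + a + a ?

Parse trees for a + a + a:
  [Arg [Arg a] + [Arg [Arg a] + [Arg a]]]
  [Arg [Arg [Arg a] + [Arg a]] + [Arg a]]

2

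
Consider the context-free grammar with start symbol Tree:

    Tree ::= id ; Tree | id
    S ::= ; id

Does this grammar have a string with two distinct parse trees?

Only Tree is reachable from Tree; ignoring the rest: The reachable grammar is A → atom sep A | atom. Each atom is followed by either the separator (recurse) or end-of-string (stop) — no choice point.

Unambiguous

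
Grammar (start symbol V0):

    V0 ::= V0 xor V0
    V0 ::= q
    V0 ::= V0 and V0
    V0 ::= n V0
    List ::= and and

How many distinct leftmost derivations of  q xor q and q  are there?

Parse trees for q xor q and q:
  [V0 [V0 q] xor [V0 [V0 q] and [V0 q]]]
  [V0 [V0 [V0 q] xor [V0 q]] and [V0 q]]

2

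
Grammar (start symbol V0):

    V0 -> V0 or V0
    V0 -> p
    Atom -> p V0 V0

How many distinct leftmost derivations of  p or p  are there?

1

Parse trees for p or p:
  [V0 [V0 p] or [V0 p]]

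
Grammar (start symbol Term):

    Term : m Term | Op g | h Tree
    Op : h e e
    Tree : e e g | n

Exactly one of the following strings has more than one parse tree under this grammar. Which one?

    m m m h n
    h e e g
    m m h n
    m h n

m m m h n: 1 tree
h e e g: 2 trees
m m h n: 1 tree
m h n: 1 tree

h e e g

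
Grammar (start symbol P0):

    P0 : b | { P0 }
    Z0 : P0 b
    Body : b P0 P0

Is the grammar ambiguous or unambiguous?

Only P0 is reachable from P0; ignoring the rest: L(P0) is { openⁿ atom closeⁿ : n ≥ 0 }. The bracket depth fixes n, and the derivation is forced at every step.

Unambiguous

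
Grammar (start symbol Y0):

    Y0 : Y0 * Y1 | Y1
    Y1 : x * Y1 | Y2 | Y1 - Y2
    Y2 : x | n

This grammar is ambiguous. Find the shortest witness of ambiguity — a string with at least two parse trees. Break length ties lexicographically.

x * n

length 1: no string has ≥2 trees
length 3: x * n has 2 parse trees

Two derivations of x * n:
  Y0 ⇒ Y0 * Y1 ⇒ Y1 * Y1 ⇒ Y2 * Y1 ⇒ x * Y1 ⇒ x * Y2 ⇒ x * n
  Y0 ⇒ Y1 ⇒ x * Y1 ⇒ x * Y2 ⇒ x * n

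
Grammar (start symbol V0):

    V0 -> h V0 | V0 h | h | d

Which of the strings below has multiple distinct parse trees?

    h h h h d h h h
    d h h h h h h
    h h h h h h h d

h h h h d h h h

h h h h d h h h: 35 trees
d h h h h h h: 1 tree
h h h h h h h d: 1 tree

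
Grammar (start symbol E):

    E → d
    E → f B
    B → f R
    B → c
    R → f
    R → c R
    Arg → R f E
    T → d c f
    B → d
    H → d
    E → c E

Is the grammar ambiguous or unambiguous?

Unambiguous

(H, T, Arg are unreachable from E, so their rules don't affect L(E).) The reachable rules are right-linear with at most one rule per (nonterminal, next-terminal) pair. Each input token forces the next rule, so parsing is deterministic.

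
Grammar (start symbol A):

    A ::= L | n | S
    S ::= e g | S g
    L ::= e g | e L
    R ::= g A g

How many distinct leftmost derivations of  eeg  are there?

Parse trees for eeg:
  [A [L e [L e g]]]

1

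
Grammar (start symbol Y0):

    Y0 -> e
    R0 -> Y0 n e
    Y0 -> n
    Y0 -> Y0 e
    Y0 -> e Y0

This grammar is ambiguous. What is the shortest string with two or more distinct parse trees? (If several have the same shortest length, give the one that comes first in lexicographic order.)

length 1: no string has ≥2 trees
length 2: e e has 2 parse trees

Two derivations of e e:
  Y0 ⇒ Y0 e ⇒ e e
  Y0 ⇒ e Y0 ⇒ e e

e e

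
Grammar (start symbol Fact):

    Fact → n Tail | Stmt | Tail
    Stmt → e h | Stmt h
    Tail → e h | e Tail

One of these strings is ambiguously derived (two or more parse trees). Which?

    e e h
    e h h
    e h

e e h: 1 tree
e h h: 1 tree
e h: 2 trees

e h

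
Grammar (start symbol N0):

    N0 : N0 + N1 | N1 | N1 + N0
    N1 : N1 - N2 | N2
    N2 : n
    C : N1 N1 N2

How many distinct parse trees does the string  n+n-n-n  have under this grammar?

2

Parse trees for n+n-n-n:
  [N0 [N0 [N1 [N2 n]]] + [N1 [N1 [N1 [N2 n]] - [N2 n]] - [N2 n]]]
  [N0 [N1 [N2 n]] + [N0 [N1 [N1 [N1 [N2 n]] - [N2 n]] - [N2 n]]]]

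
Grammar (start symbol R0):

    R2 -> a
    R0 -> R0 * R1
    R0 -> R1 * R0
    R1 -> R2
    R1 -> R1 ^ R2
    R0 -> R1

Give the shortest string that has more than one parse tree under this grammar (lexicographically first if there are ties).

a * a

length 1: no string has ≥2 trees
length 3: a * a has 2 parse trees

Two derivations of a * a:
  R0 ⇒ R0 * R1 ⇒ R1 * R1 ⇒ R2 * R1 ⇒ a * R1 ⇒ a * R2 ⇒ a * a
  R0 ⇒ R1 * R0 ⇒ R2 * R0 ⇒ a * R0 ⇒ a * R1 ⇒ a * R2 ⇒ a * a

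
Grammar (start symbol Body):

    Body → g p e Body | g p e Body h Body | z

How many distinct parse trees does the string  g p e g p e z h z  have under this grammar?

Parse trees for g p e g p e z h z:
  [Body g p e [Body g p e [Body z] h [Body z]]]
  [Body g p e [Body g p e [Body z]] h [Body z]]

2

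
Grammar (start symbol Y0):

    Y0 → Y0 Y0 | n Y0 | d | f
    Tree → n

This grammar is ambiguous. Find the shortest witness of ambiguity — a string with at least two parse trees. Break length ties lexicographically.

length 1: no string has ≥2 trees
length 2: no string has ≥2 trees
length 3: d d d has 2 parse trees

Two derivations of d d d:
  Y0 ⇒ Y0 Y0 ⇒ Y0 Y0 Y0 ⇒ d Y0 Y0 ⇒ d d Y0 ⇒ d d d
  Y0 ⇒ Y0 Y0 ⇒ d Y0 ⇒ d Y0 Y0 ⇒ d d Y0 ⇒ d d d

d d d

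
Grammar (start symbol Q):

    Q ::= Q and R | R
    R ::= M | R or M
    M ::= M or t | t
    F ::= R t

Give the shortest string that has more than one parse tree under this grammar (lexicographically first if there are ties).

length 1: no string has ≥2 trees
length 3: t or t has 2 parse trees

Two derivations of t or t:
  Q ⇒ R ⇒ M ⇒ M or t ⇒ t or t
  Q ⇒ R ⇒ R or M ⇒ M or M ⇒ t or M ⇒ t or t

t or t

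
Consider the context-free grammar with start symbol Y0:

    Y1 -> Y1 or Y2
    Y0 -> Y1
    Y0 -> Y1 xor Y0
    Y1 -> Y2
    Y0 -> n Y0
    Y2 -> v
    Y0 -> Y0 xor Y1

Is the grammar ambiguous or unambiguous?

Witness: v xor v

Derivation 1: Y0 ⇒ Y1 xor Y0 ⇒ Y2 xor Y0 ⇒ v xor Y0 ⇒ v xor Y1 ⇒ v xor Y2 ⇒ v xor v
Derivation 2: Y0 ⇒ Y0 xor Y1 ⇒ Y1 xor Y1 ⇒ Y2 xor Y1 ⇒ v xor Y1 ⇒ v xor Y2 ⇒ v xor v

Two distinct leftmost derivations for the same string.

Ambiguous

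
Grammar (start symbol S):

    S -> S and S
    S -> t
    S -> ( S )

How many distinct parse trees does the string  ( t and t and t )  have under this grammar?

2

Parse trees for ( t and t and t ):
  [S ( [S [S t] and [S [S t] and [S t]]] )]
  [S ( [S [S [S t] and [S t]] and [S t]] )]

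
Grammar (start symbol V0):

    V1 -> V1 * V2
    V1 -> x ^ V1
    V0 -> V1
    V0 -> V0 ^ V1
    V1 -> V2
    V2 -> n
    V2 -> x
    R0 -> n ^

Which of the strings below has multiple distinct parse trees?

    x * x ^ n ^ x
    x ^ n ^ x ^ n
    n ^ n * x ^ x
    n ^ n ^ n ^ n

x * x ^ n ^ x: 1 tree
x ^ n ^ x ^ n: 4 trees
n ^ n * x ^ x: 1 tree
n ^ n ^ n ^ n: 1 tree

x ^ n ^ x ^ n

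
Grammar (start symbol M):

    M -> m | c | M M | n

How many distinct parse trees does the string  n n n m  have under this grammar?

Parse trees for n n n m:
  [M [M n] [M [M n] [M [M n] [M m]]]]
  [M [M n] [M [M [M n] [M n]] [M m]]]
  [M [M [M n] [M n]] [M [M n] [M m]]]
  [M [M [M n] [M [M n] [M n]]] [M m]]
  [M [M [M [M n] [M n]] [M n]] [M m]]

5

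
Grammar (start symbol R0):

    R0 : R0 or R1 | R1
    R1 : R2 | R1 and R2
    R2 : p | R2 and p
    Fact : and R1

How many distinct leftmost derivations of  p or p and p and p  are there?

Parse trees for p or p and p and p:
  [R0 [R0 [R1 [R2 p]]] or [R1 [R2 [R2 [R2 p] and p] and p]]]
  [R0 [R0 [R1 [R2 p]]] or [R1 [R1 [R2 p]] and [R2 [R2 p] and p]]]
  [R0 [R0 [R1 [R2 p]]] or [R1 [R1 [R2 [R2 p] and p]] and [R2 p]]]
  [R0 [R0 [R1 [R2 p]]] or [R1 [R1 [R1 [R2 p]] and [R2 p]] and [R2 p]]]

4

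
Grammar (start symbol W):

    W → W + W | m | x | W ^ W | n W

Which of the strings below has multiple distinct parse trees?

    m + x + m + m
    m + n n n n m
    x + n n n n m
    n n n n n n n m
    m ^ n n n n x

m + x + m + m: 5 trees
m + n n n n m: 1 tree
x + n n n n m: 1 tree
n n n n n n n m: 1 tree
m ^ n n n n x: 1 tree

m + x + m + m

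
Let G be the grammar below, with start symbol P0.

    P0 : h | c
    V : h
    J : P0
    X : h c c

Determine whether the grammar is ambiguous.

Unambiguous

(V, J, X are unreachable from P0, so their rules don't affect L(P0).) Restricted to the reachable nonterminals, every rule has the form A → t or A → t B, and no two rules for the same A share a first terminal. The grammar encodes a DFA — one run per string.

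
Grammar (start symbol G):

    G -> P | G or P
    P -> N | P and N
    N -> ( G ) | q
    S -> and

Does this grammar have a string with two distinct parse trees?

Only G, P, N are reachable from G; ignoring the rest: G → G or P | P  ;  P → P and N | N  — a left-associative chain with N at the bottom. Each string factors uniquely by precedence.

Unambiguous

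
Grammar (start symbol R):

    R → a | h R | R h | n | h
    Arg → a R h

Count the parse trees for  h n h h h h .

Parse trees for h n h h h h:
  [R h [R [R [R [R [R n] h] h] h] h]]
  [R [R h [R [R [R [R n] h] h] h]] h]
  [R [R [R h [R [R [R n] h] h]] h] h]
  [R [R [R [R h [R [R n] h]] h] h] h]
  [R [R [R [R [R h [R n]] h] h] h] h]

5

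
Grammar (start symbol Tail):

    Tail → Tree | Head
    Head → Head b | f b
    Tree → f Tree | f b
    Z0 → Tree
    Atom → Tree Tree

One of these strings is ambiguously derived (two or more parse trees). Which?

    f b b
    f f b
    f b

f b b: 1 tree
f f b: 1 tree
f b: 2 trees

f b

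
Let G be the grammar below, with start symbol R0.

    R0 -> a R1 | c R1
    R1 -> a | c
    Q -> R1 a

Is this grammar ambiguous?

(Q is unreachable from R0, so its rules don't affect L(R0).) The reachable rules are right-linear with at most one rule per (nonterminal, next-terminal) pair. Each input token forces the next rule, so parsing is deterministic.

Unambiguous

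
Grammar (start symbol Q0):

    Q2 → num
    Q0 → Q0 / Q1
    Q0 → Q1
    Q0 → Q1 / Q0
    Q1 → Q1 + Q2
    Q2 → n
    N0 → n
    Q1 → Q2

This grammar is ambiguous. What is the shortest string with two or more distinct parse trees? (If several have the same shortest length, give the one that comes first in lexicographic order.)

n / n

length 1: no string has ≥2 trees
length 3: n / n has 2 parse trees

Two derivations of n / n:
  Q0 ⇒ Q0 / Q1 ⇒ Q1 / Q1 ⇒ Q2 / Q1 ⇒ n / Q1 ⇒ n / Q2 ⇒ n / n
  Q0 ⇒ Q1 / Q0 ⇒ Q2 / Q0 ⇒ n / Q0 ⇒ n / Q1 ⇒ n / Q2 ⇒ n / n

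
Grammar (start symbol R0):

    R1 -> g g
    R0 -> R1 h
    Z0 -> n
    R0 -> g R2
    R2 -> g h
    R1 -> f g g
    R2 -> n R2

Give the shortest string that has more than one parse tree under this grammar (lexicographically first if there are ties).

g g h

length 3: g g h has 2 parse trees

Two derivations of g g h:
  R0 ⇒ R1 h ⇒ g g h
  R0 ⇒ g R2 ⇒ g g h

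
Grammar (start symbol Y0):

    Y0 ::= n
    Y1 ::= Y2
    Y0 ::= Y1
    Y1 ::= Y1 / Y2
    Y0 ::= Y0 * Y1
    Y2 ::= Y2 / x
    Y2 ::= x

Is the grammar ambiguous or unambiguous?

Ambiguous

Witness: x / x

Derivation 1: Y0 ⇒ Y1 ⇒ Y2 ⇒ Y2 / x ⇒ x / x
Derivation 2: Y0 ⇒ Y1 ⇒ Y1 / Y2 ⇒ Y2 / Y2 ⇒ x / Y2 ⇒ x / x

Two distinct leftmost derivations for the same string.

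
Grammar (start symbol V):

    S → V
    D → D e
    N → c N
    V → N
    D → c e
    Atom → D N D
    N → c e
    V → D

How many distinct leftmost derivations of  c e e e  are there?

1

Parse trees for c e e e:
  [V [D [D [D c e] e] e]]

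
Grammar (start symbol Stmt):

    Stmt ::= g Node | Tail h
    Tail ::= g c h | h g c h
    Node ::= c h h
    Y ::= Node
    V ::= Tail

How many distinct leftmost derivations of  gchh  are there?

2

Parse trees for gchh:
  [Stmt g [Node c h h]]
  [Stmt [Tail g c h] h]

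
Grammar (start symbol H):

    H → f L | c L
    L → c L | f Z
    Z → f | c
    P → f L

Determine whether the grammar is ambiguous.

Unambiguous

Only H, L, Z are reachable from H; ignoring the rest: Each reachable nonterminal has at most one production per leading terminal, and all productions are right-linear; the derivation is determined token-by-token.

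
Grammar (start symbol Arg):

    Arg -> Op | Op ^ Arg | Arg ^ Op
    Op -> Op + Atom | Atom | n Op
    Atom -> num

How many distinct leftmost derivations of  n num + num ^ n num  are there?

Parse trees for n num + num ^ n num:
  [Arg [Op [Op n [Op [Atom num]]] + [Atom num]] ^ [Arg [Op n [Op [Atom num]]]]]
  [Arg [Op n [Op [Op [Atom num]] + [Atom num]]] ^ [Arg [Op n [Op [Atom num]]]]]
  [Arg [Arg [Op [Op n [Op [Atom num]]] + [Atom num]]] ^ [Op n [Op [Atom num]]]]
  [Arg [Arg [Op n [Op [Op [Atom num]] + [Atom num]]]] ^ [Op n [Op [Atom num]]]]

4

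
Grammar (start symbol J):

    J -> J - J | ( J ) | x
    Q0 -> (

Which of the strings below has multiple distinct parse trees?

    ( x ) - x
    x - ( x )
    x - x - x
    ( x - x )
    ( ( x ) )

x - x - x

( x ) - x: 1 tree
x - ( x ): 1 tree
x - x - x: 2 trees
( x - x ): 1 tree
( ( x ) ): 1 tree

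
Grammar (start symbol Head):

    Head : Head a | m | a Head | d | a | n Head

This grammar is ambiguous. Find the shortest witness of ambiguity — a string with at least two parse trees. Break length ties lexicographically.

length 1: no string has ≥2 trees
length 2: a a has 2 parse trees

Two derivations of a a:
  Head ⇒ Head a ⇒ a a
  Head ⇒ a Head ⇒ a a

a a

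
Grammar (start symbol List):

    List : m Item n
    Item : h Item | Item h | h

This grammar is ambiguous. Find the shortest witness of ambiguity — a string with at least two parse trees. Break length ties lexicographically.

m h h n

length 3: no string has ≥2 trees
length 4: m h h n has 2 parse trees

Two derivations of m h h n:
  List ⇒ m Item n ⇒ m h Item n ⇒ m h h n
  List ⇒ m Item n ⇒ m Item h n ⇒ m h h n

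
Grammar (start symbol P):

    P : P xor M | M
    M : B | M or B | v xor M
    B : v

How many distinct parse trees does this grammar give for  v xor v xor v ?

Parse trees for v xor v xor v:
  [P [P [M [B v]]] xor [M v xor [M [B v]]]]
  [P [P [P [M [B v]]] xor [M [B v]]] xor [M [B v]]]
  [P [P [M v xor [M [B v]]]] xor [M [B v]]]
  [P [M v xor [M v xor [M [B v]]]]]

4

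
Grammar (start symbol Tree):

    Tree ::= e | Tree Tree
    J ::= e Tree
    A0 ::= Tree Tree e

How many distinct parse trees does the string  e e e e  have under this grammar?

Parse trees for e e e e:
  [Tree [Tree e] [Tree [Tree e] [Tree [Tree e] [Tree e]]]]
  [Tree [Tree e] [Tree [Tree [Tree e] [Tree e]] [Tree e]]]
  [Tree [Tree [Tree e] [Tree e]] [Tree [Tree e] [Tree e]]]
  [Tree [Tree [Tree e] [Tree [Tree e] [Tree e]]] [Tree e]]
  [Tree [Tree [Tree [Tree e] [Tree e]] [Tree e]] [Tree e]]

5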